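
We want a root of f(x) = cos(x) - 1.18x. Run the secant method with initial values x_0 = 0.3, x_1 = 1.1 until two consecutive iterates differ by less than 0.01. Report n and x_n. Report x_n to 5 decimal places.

f(0.3) = 0.6013365, f(1.1) = -0.8444039
x_2 = 1.1000000 − (-0.8444039)·(0.8000000)/(-1.4457404) = 0.6327494;  |Δ| = 0.4672506
f(0.6327494) = 0.0597604
x_3 = 0.6327494 − 0.0597604·(-0.4672506)/(0.9041643) = 0.6636321;  |Δ| = 0.0308828
f(0.6636321) = 0.0046742
x_4 = 0.6636321 − 0.0046742·(0.0308828)/(-0.0550862) = 0.6662526;  |Δ| = 0.0026205
|x_4 − x_3| = 0.0026205 < 0.01

n = 4, x_n = 0.66625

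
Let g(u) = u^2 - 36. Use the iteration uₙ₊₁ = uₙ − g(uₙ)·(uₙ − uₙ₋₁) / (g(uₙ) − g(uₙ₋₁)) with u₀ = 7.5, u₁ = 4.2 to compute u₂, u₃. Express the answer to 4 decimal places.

g(7.5) = 20.250000, g(4.2) = -18.360000
u₂ = 4.200000 − (-18.360000)·(4.200000 − 7.500000) / (-18.360000 − 20.250000) = 4.200000 − (60.588000)/(-38.610000) = 5.769231
g(5.769231) = -2.715976
u₃ = 5.769231 − (-2.715976)·(5.769231 − 4.200000) / (-2.715976 − (-18.360000)) = 5.769231 − (-4.261994)/(15.644024) = 6.041667

5.7692, 6.0417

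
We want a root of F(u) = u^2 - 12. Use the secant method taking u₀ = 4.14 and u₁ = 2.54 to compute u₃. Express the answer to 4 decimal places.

F(4.14) = 5.139600, F(2.54) = -5.548400
u₂ = 2.540000 − (-5.548400)·(2.540000 − 4.140000) / (-5.548400 − 5.139600) = 2.540000 − (8.877440)/(-10.688000) = 3.370599
F(3.370599) = -0.639064
u₃ = 3.370599 − (-0.639064)·(3.370599 − 2.540000) / (-0.639064 − (-5.548400)) = 3.370599 − (-0.530806)/(4.909336) = 3.478720

3.4787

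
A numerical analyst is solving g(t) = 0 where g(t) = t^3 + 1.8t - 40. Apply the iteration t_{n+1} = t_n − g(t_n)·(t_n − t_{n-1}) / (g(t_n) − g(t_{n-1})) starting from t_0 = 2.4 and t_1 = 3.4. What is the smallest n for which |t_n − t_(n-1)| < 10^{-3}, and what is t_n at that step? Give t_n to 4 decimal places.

g(2.4) = -21.856000, g(3.4) = 5.424000
t_2 = 3.400000 − 5.424000·(1.000000)/(27.280000) = 3.201173;  |Δ| = 0.198827
g(3.201173) = -1.433840
t_3 = 3.201173 − (-1.433840)·(-0.198827)/(-6.857840) = 3.242744;  |Δ| = 0.041571
g(3.242744) = -0.064352
t_4 = 3.242744 − (-0.064352)·(0.041571)/(1.369488) = 3.244697;  |Δ| = 0.001953
g(3.244697) = 0.000824
t_5 = 3.244697 − 0.000824·(0.001953)/(0.065176) = 3.244673;  |Δ| = 0.000025
|t_5 − t_4| = 0.000025 < 10^{-3}

n = 5, t_n = 3.2447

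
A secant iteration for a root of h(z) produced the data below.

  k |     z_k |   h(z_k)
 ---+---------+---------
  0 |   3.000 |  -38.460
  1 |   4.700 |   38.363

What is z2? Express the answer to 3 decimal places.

3.851

z2 = 4.700 − 38.363·(4.700 − 3.000) / (38.363 − (-38.460))
   = 4.700 − (65.21710)/(76.82300) = 3.85107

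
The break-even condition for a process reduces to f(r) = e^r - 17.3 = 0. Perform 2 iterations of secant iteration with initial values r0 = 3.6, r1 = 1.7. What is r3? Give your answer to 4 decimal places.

f(3.6) = 19.298234, f(1.7) = -11.826053
r2 = 1.700000 − (-11.826053)·(1.700000 − 3.600000) / (-11.826053 − 19.298234) = 1.700000 − (22.469500)/(-31.124287) = 2.421928
f(2.421928) = -6.032436
r3 = 2.421928 − (-6.032436)·(2.421928 − 1.700000) / (-6.032436 − (-11.826053)) = 2.421928 − (-4.354985)/(5.793617) = 3.173615

3.1736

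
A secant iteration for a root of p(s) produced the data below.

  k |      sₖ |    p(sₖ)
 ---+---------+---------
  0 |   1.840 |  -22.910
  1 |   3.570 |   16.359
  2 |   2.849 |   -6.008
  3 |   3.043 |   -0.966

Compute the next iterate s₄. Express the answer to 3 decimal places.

3.080

s₄ = 3.043 − (-0.966)·(3.043 − 2.849) / (-0.966 − (-6.008))
   = 3.043 − (-0.18740)/(5.04200) = 3.08017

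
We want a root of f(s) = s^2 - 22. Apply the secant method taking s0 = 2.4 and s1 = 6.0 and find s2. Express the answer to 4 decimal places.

f(2.4) = -16.240000, f(6.0) = 14.000000
s2 = 6.000000 − 14.000000·(6.000000 − 2.400000) / (14.000000 − (-16.240000)) = 6.000000 − (50.400000)/(30.240000) = 4.333333

4.3333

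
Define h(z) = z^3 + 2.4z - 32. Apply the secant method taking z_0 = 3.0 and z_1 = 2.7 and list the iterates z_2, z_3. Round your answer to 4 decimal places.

2.9179, 2.9238

h(3.0) = 2.200000, h(2.7) = -5.837000
z_2 = 2.700000 − (-5.837000)·(2.700000 − 3.000000) / (-5.837000 − 2.200000) = 2.700000 − (1.751100)/(-8.037000) = 2.917880
h(2.917880) = -0.154194
z_3 = 2.917880 − (-0.154194)·(2.917880 − 2.700000) / (-0.154194 − (-5.837000)) = 2.917880 − (-0.033596)/(5.682806) = 2.923792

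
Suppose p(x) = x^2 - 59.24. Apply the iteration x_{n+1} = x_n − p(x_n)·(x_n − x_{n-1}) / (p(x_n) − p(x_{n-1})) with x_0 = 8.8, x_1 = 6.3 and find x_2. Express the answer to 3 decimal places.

7.595

p(8.8) = 18.20000, p(6.3) = -19.55000
x_2 = 6.30000 − (-19.55000)·(6.30000 − 8.80000) / (-19.55000 − 18.20000) = 6.30000 − (48.87500)/(-37.75000) = 7.59470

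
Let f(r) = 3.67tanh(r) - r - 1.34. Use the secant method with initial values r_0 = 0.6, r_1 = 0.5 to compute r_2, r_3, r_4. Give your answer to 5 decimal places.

f(0.6) = 0.0309719, f(0.5) = -0.1440300
r_2 = 0.5000000 − (-0.1440300)·(0.5000000 − 0.6000000) / (-0.1440300 − 0.0309719) = 0.5000000 − (0.0144030)/(-0.1750019) = 0.5823020
f(0.5823020) = 0.0020131
r_3 = 0.5823020 − 0.0020131·(0.5823020 − 0.5000000) / (0.0020131 − (-0.1440300)) = 0.5823020 − (0.0001657)/(0.1460431) = 0.5811675
f(0.5811675) = 0.0001269
r_4 = 0.5811675 − 0.0001269·(0.5811675 − 0.5823020) / (0.0001269 − 0.0020131) = 0.5811675 − (-0.0000001)/(-0.0018862) = 0.5810911

0.58230, 0.58117, 0.58109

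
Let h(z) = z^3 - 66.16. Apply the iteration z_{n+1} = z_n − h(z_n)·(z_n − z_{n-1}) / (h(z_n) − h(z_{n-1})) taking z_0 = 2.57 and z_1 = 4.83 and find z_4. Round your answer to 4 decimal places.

h(2.57) = -49.185407, h(4.83) = 46.518587
z_2 = 4.830000 − 46.518587·(4.830000 − 2.570000) / (46.518587 − (-49.185407)) = 4.830000 − (105.132007)/(95.703994) = 3.731488
h(3.731488) = -14.202760
z_3 = 3.731488 − (-14.202760)·(3.731488 − 4.830000) / (-14.202760 − 46.518587) = 3.731488 − (15.601905)/(-60.721347) = 3.988430
h(3.988430) = -2.713733
z_4 = 3.988430 − (-2.713733)·(3.988430 − 3.731488) / (-2.713733 − (-14.202760)) = 3.988430 − (-0.697274)/(11.489027) = 4.049121

4.0491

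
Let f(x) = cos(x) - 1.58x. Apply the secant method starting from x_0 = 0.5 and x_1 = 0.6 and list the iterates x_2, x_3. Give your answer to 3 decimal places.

0.542, 0.542

f(0.5) = 0.08758, f(0.6) = -0.12266
x_2 = 0.60000 − (-0.12266)·(0.60000 − 0.50000) / (-0.12266 − 0.08758) = 0.60000 − (-0.01227)/(-0.21025) = 0.54166
f(0.54166) = 0.00104
x_3 = 0.54166 − 0.00104·(0.54166 − 0.60000) / (0.00104 − (-0.12266)) = 0.54166 − (-0.00006)/(0.12370) = 0.54215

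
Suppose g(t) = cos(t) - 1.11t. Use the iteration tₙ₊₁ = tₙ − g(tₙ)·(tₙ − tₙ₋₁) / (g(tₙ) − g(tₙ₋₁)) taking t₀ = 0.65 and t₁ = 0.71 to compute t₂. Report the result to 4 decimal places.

g(0.65) = 0.074584, g(0.71) = -0.029738
t₂ = 0.710000 − (-0.029738)·(0.710000 − 0.650000) / (-0.029738 − 0.074584) = 0.710000 − (-0.001784)/(-0.104322) = 0.692896

0.6929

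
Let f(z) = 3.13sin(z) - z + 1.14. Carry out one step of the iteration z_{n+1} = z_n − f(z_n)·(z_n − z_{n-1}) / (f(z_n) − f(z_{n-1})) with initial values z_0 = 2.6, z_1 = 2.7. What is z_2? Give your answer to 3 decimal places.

2.641

f(2.6) = 0.15352, f(2.7) = -0.22230
z_2 = 2.70000 − (-0.22230)·(2.70000 − 2.60000) / (-0.22230 − 0.15352) = 2.70000 − (-0.02223)/(-0.37582) = 2.64085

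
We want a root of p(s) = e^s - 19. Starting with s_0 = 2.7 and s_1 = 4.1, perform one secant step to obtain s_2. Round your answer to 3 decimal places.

p(2.7) = -4.12027, p(4.1) = 41.34029
s_2 = 4.10000 − 41.34029·(4.10000 − 2.70000) / (41.34029 − (-4.12027)) = 4.10000 − (57.87640)/(45.46056) = 2.82689

2.827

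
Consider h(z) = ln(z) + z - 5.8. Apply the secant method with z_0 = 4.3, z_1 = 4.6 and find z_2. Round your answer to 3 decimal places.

4.334

h(4.3) = -0.04138, h(4.6) = 0.32606
z_2 = 4.60000 − 0.32606·(4.60000 − 4.30000) / (0.32606 − (-0.04138)) = 4.60000 − (0.09782)/(0.36744) = 4.33379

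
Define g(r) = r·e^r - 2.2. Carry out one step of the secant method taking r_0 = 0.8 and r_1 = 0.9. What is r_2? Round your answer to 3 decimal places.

g(0.8) = -0.41957, g(0.9) = 0.01364
r_2 = 0.90000 − 0.01364·(0.90000 − 0.80000) / (0.01364 − (-0.41957)) = 0.90000 − (0.00136)/(0.43321) = 0.89685

0.897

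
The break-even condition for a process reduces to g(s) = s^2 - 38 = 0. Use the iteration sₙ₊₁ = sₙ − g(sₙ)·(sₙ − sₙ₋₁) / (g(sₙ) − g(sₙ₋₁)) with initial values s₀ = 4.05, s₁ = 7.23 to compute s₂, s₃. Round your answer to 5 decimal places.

5.96467, 6.14828

g(4.05) = -21.5975000, g(7.23) = 14.2729000
s₂ = 7.2300000 − 14.2729000·(7.2300000 − 4.0500000) / (14.2729000 − (-21.5975000)) = 7.2300000 − (45.3878220)/(35.8704000) = 5.9646720
g(5.9646720) = -2.4226881
s₃ = 5.9646720 − (-2.4226881)·(5.9646720 − 7.2300000) / (-2.4226881 − 14.2729000) = 5.9646720 − (3.0654951)/(-16.6955881) = 6.1482831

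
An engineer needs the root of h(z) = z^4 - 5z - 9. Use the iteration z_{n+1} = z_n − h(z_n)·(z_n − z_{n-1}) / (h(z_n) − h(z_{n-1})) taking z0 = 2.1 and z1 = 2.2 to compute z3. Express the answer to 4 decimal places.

h(2.1) = -0.051900, h(2.2) = 3.425600
z2 = 2.200000 − 3.425600·(2.200000 − 2.100000) / (3.425600 − (-0.051900)) = 2.200000 − (0.342560)/(3.477500) = 2.101492
h(2.101492) = -0.004017
z3 = 2.101492 − (-0.004017)·(2.101492 − 2.200000) / (-0.004017 − 3.425600) = 2.101492 − (0.000396)/(-3.429617) = 2.101608

2.1016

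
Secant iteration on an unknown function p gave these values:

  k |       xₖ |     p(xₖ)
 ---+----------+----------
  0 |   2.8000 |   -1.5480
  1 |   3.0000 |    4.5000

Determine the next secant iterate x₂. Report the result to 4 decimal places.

x₂ = 3.0000 − 4.5000·(3.0000 − 2.8000) / (4.5000 − (-1.5480))
   = 3.0000 − (0.900000)/(6.048000) = 2.851190

2.8512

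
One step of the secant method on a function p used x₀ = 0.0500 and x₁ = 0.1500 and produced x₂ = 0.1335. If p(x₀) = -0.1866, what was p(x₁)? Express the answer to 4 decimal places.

0.0369

The secant line through (0.0500, -0.1866) and (0.1500, p(x₁)) crosses zero at x₂ = 0.1335.
So (0.0500, -0.1866), (0.1500, p(x₁)), (0.1335, 0) are collinear:
p(x₁) = -0.1866 · (0.1500 − 0.1335) / (0.0500 − 0.1335) = -0.1866 · (0.016500)/(-0.083500) = 0.036873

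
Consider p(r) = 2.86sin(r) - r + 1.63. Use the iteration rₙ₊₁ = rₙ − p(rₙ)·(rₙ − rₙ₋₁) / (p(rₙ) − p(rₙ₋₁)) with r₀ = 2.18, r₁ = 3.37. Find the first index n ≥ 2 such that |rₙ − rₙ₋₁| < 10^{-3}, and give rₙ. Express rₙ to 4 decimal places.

p(2.18) = 1.795497, p(3.37) = -2.387580
r₂ = 3.370000 − (-2.387580)·(1.190000)/(-4.183077) = 2.690782;  |Δ| = 0.679218
p(2.690782) = 0.185306
r₃ = 2.690782 − 0.185306·(-0.679218)/(2.572885) = 2.739701;  |Δ| = 0.048919
p(2.739701) = 0.009016
r₄ = 2.739701 − 0.009016·(0.048919)/(-0.176290) = 2.742203;  |Δ| = 0.002502
p(2.742203) = -0.000075
r₅ = 2.742203 − (-0.000075)·(0.002502)/(-0.009090) = 2.742182;  |Δ| = 0.000021
|r₅ − r₄| = 0.000021 < 10^{-3}

n = 5, rₙ = 2.7422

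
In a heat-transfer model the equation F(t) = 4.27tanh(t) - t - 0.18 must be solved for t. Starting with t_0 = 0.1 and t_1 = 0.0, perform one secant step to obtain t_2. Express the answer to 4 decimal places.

F(0.1) = 0.145582, F(0.0) = -0.180000
t_2 = 0.000000 − (-0.180000)·(0.000000 − 0.100000) / (-0.180000 − 0.145582) = 0.000000 − (0.018000)/(-0.325582) = 0.055286

0.0553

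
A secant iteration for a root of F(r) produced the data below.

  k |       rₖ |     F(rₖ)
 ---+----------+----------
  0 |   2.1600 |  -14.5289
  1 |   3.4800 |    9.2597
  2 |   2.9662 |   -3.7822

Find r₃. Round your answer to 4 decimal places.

r₃ = 2.9662 − (-3.7822)·(2.9662 − 3.4800) / (-3.7822 − 9.2597)
   = 2.9662 − (1.943294)/(-13.041900) = 3.115204

3.1152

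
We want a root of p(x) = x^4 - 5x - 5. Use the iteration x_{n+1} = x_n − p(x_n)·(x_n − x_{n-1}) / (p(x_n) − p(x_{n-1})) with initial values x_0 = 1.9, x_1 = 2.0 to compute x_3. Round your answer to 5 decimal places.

p(1.9) = -1.4679000, p(2.0) = 1.0000000
x_2 = 2.0000000 − 1.0000000·(2.0000000 − 1.9000000) / (1.0000000 − (-1.4679000)) = 2.0000000 − (0.1000000)/(2.4679000) = 1.9594797
p(1.9594797) = -0.0551717
x_3 = 1.9594797 − (-0.0551717)·(1.9594797 − 2.0000000) / (-0.0551717 − 1.0000000) = 1.9594797 − (0.0022356)/(-1.0551717) = 1.9615984

1.96160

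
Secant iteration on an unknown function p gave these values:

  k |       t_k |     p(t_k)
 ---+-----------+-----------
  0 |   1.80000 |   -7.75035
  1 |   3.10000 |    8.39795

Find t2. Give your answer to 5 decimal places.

2.42393

t2 = 3.10000 − 8.39795·(3.10000 − 1.80000) / (8.39795 − (-7.75035))
   = 3.10000 − (10.9173350)/(16.1483000) = 2.4239329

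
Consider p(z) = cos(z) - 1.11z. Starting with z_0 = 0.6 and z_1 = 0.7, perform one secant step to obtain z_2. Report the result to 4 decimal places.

p(0.6) = 0.159336, p(0.7) = -0.012158
z_2 = 0.700000 − (-0.012158)·(0.700000 − 0.600000) / (-0.012158 − 0.159336) = 0.700000 − (-0.001216)/(-0.171493) = 0.692911

0.6929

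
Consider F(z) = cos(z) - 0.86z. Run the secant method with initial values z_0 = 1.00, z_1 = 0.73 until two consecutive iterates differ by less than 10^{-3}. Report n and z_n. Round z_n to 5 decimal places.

n = 4, z_n = 0.80551

F(1.00) = -0.3196977, F(0.73) = 0.1173744
z_2 = 0.7300000 − 0.1173744·(-0.2700000)/(0.4370721) = 0.8025077;  |Δ| = 0.0725077
F(0.8025077) = 0.0047490
z_3 = 0.8025077 − 0.0047490·(0.0725077)/(-0.1126254) = 0.8055651;  |Δ| = 0.0030574
F(0.8055651) = -0.0000822
z_4 = 0.8055651 − (-0.0000822)·(0.0030574)/(-0.0048312) = 0.8055131;  |Δ| = 0.0000520
|z_4 − z_3| = 0.0000520 < 10^{-3}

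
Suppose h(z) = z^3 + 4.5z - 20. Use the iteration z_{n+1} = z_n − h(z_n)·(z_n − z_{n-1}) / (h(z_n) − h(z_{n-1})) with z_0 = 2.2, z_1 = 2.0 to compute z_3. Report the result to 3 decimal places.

h(2.2) = 0.54800, h(2.0) = -3.00000
z_2 = 2.00000 − (-3.00000)·(2.00000 − 2.20000) / (-3.00000 − 0.54800) = 2.00000 − (0.60000)/(-3.54800) = 2.16911
h(2.16911) = -0.03327
z_3 = 2.16911 − (-0.03327)·(2.16911 − 2.00000) / (-0.03327 − (-3.00000)) = 2.16911 − (-0.00563)/(2.96673) = 2.17101

2.171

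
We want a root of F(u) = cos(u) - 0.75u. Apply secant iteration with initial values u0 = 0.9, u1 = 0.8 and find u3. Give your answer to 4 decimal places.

0.8649

F(0.9) = -0.053390, F(0.8) = 0.096707
u2 = 0.800000 − 0.096707·(0.800000 − 0.900000) / (0.096707 − (-0.053390)) = 0.800000 − (-0.009671)/(0.150097) = 0.864430
F(0.864430) = 0.000752
u3 = 0.864430 − 0.000752·(0.864430 − 0.800000) / (0.000752 − 0.096707) = 0.864430 − (0.000048)/(-0.095955) = 0.864934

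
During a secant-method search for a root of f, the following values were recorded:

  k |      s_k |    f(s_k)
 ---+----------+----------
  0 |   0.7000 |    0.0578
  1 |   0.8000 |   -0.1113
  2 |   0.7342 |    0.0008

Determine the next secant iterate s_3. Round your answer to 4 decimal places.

s_3 = 0.7342 − 0.0008·(0.7342 − 0.8000) / (0.0008 − (-0.1113))
   = 0.7342 − (-0.000053)/(0.112100) = 0.734670

0.7347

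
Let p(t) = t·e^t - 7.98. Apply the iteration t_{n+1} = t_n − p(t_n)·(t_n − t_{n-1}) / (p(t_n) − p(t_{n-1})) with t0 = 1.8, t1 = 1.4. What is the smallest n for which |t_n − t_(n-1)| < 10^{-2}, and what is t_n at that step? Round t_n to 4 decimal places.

p(1.8) = 2.909365, p(1.4) = -2.302720
t2 = 1.400000 − (-2.302720)·(-0.400000)/(-5.212085) = 1.576722;  |Δ| = 0.176722
p(1.576722) = -0.350141
t3 = 1.576722 − (-0.350141)·(0.176722)/(1.952579) = 1.608412;  |Δ| = 0.031690
p(1.608412) = 0.053810
t4 = 1.608412 − 0.053810·(0.031690)/(0.403952) = 1.604190;  |Δ| = 0.004221
|t4 − t3| = 0.004221 < 10^{-2}

n = 4, t_n = 1.6042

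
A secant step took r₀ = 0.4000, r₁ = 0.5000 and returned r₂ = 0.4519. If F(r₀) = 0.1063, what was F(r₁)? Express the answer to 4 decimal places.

The secant line through (0.4000, 0.1063) and (0.5000, F(r₁)) crosses zero at r₂ = 0.4519.
So (0.4000, 0.1063), (0.5000, F(r₁)), (0.4519, 0) are collinear:
F(r₁) = 0.1063 · (0.5000 − 0.4519) / (0.4000 − 0.4519) = 0.1063 · (0.048100)/(-0.051900) = -0.098517

-0.0985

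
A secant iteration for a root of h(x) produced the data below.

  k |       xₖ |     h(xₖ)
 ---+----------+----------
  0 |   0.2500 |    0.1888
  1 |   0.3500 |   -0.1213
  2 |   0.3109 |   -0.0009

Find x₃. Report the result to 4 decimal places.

0.3106

x₃ = 0.3109 − (-0.0009)·(0.3109 − 0.3500) / (-0.0009 − (-0.1213))
   = 0.3109 − (0.000035)/(0.120400) = 0.310608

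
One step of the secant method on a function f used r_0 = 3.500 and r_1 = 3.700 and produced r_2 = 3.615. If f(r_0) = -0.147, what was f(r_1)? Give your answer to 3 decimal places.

0.109

The secant line through (3.500, -0.147) and (3.700, f(r_1)) crosses zero at r_2 = 3.615.
So (3.500, -0.147), (3.700, f(r_1)), (3.615, 0) are collinear:
f(r_1) = -0.147 · (3.700 − 3.615) / (3.500 − 3.615) = -0.147 · (0.08500)/(-0.11500) = 0.10865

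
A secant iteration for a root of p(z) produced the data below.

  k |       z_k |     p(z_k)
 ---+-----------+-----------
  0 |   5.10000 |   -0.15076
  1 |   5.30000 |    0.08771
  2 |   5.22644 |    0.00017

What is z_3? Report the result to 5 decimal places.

5.22630

z_3 = 5.22644 − 0.00017·(5.22644 − 5.30000) / (0.00017 − 0.08771)
   = 5.22644 − (-0.0000125)/(-0.0875400) = 5.2262971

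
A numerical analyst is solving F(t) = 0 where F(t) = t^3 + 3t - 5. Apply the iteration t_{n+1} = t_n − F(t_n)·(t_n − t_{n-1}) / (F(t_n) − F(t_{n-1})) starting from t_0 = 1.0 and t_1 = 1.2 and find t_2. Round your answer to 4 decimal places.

F(1.0) = -1.000000, F(1.2) = 0.328000
t_2 = 1.200000 − 0.328000·(1.200000 − 1.000000) / (0.328000 − (-1.000000)) = 1.200000 − (0.065600)/(1.328000) = 1.150602

1.1506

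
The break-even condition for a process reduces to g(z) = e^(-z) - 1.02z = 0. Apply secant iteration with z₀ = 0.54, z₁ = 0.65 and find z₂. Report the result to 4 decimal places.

0.5603

g(0.54) = 0.031948, g(0.65) = -0.140954
z₂ = 0.650000 − (-0.140954)·(0.650000 − 0.540000) / (-0.140954 − 0.031948) = 0.650000 − (-0.015505)/(-0.172902) = 0.560325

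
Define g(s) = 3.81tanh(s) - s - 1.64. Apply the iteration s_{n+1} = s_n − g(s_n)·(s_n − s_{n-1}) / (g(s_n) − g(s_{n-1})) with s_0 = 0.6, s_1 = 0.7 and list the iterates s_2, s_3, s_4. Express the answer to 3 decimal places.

0.724, 0.727, 0.727

g(0.6) = -0.19384, g(0.7) = -0.03736
s_2 = 0.70000 − (-0.03736)·(0.70000 − 0.60000) / (-0.03736 − (-0.19384)) = 0.70000 − (-0.00374)/(0.15648) = 0.72387
g(0.72387) = -0.00433
s_3 = 0.72387 − (-0.00433)·(0.72387 − 0.70000) / (-0.00433 − (-0.03736)) = 0.72387 − (-0.00010)/(0.03303) = 0.72700
g(0.72700) = -0.00012
s_4 = 0.72700 − (-0.00012)·(0.72700 − 0.72387) / (-0.00012 − (-0.00433)) = 0.72700 − (0.00000)/(0.00421) = 0.72709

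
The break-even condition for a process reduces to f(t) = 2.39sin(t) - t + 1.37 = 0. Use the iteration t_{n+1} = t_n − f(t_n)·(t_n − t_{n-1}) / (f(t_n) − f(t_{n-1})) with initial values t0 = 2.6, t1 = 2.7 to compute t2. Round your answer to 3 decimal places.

2.601

f(2.6) = 0.00205, f(2.7) = -0.30856
t2 = 2.70000 − (-0.30856)·(2.70000 − 2.60000) / (-0.30856 − 0.00205) = 2.70000 − (-0.03086)/(-0.31061) = 2.60066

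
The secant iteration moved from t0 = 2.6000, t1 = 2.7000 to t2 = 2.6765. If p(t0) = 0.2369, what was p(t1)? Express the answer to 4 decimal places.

-0.0728

The secant line through (2.6000, 0.2369) and (2.7000, p(t1)) crosses zero at t2 = 2.6765.
So (2.6000, 0.2369), (2.7000, p(t1)), (2.6765, 0) are collinear:
p(t1) = 0.2369 · (2.7000 − 2.6765) / (2.6000 − 2.6765) = 0.2369 · (0.023500)/(-0.076500) = -0.072773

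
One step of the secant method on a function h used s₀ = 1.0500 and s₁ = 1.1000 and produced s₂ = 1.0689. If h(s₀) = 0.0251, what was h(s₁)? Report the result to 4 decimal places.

-0.0413

The secant line through (1.0500, 0.0251) and (1.1000, h(s₁)) crosses zero at s₂ = 1.0689.
So (1.0500, 0.0251), (1.1000, h(s₁)), (1.0689, 0) are collinear:
h(s₁) = 0.0251 · (1.1000 − 1.0689) / (1.0500 − 1.0689) = 0.0251 · (0.031100)/(-0.018900) = -0.041302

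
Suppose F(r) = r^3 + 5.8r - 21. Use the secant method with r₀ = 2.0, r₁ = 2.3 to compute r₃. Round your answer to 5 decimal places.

F(2.0) = -1.4000000, F(2.3) = 4.5070000
r₂ = 2.3000000 − 4.5070000·(2.3000000 − 2.0000000) / (4.5070000 − (-1.4000000)) = 2.3000000 − (1.3521000)/(5.9070000) = 2.0711021
F(2.0711021) = -0.1036904
r₃ = 2.0711021 − (-0.1036904)·(2.0711021 − 2.3000000) / (-0.1036904 − 4.5070000) = 2.0711021 − (0.0237345)/(-4.6106904) = 2.0762498

2.07625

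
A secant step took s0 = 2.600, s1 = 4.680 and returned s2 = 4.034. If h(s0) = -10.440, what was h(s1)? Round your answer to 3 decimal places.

The secant line through (2.600, -10.440) and (4.680, h(s1)) crosses zero at s2 = 4.034.
So (2.600, -10.440), (4.680, h(s1)), (4.034, 0) are collinear:
h(s1) = -10.440 · (4.680 − 4.034) / (2.600 − 4.034) = -10.440 · (0.64600)/(-1.43400) = 4.70310

4.703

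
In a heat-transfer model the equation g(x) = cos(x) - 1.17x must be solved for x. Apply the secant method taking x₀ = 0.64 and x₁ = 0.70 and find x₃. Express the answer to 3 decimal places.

g(0.64) = 0.05330, g(0.70) = -0.05416
x₂ = 0.70000 − (-0.05416)·(0.70000 − 0.64000) / (-0.05416 − 0.05330) = 0.70000 − (-0.00325)/(-0.10745) = 0.66976
g(0.66976) = 0.00035
x₃ = 0.66976 − 0.00035·(0.66976 − 0.70000) / (0.00035 − (-0.05416)) = 0.66976 − (-0.00001)/(0.05451) = 0.66995

0.670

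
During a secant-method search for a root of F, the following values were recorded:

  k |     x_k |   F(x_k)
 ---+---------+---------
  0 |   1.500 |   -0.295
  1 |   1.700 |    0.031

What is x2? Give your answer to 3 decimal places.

1.681

x2 = 1.700 − 0.031·(1.700 − 1.500) / (0.031 − (-0.295))
   = 1.700 − (0.00620)/(0.32600) = 1.68098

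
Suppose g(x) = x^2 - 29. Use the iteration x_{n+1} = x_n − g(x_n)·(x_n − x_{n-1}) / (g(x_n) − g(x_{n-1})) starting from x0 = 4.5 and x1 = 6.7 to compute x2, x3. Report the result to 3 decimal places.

g(4.5) = -8.75000, g(6.7) = 15.89000
x2 = 6.70000 − 15.89000·(6.70000 − 4.50000) / (15.89000 − (-8.75000)) = 6.70000 − (34.95800)/(24.64000) = 5.28125
g(5.28125) = -1.10840
x3 = 5.28125 − (-1.10840)·(5.28125 − 6.70000) / (-1.10840 − 15.89000) = 5.28125 − (1.57254)/(-16.99840) = 5.37376

5.281, 5.374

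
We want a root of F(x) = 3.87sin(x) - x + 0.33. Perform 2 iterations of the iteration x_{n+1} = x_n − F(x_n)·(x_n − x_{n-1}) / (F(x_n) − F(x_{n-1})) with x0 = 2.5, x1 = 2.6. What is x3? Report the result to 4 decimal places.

2.5353

F(2.5) = 0.146087, F(2.6) = -0.275010
x2 = 2.600000 − (-0.275010)·(2.600000 − 2.500000) / (-0.275010 − 0.146087) = 2.600000 − (-0.027501)/(-0.421097) = 2.534692
F(2.534692) = 0.002463
x3 = 2.534692 − 0.002463·(2.534692 − 2.600000) / (0.002463 − (-0.275010)) = 2.534692 − (-0.000161)/(0.277473) = 2.535272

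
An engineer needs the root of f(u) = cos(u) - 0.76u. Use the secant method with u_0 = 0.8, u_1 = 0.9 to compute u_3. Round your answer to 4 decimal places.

f(0.8) = 0.088707, f(0.9) = -0.062390
u_2 = 0.900000 − (-0.062390)·(0.900000 − 0.800000) / (-0.062390 − 0.088707) = 0.900000 − (-0.006239)/(-0.151097) = 0.858709
f(0.858709) = 0.000797
u_3 = 0.858709 − 0.000797·(0.858709 − 0.900000) / (0.000797 − (-0.062390)) = 0.858709 − (-0.000033)/(0.063187) = 0.859229

0.8592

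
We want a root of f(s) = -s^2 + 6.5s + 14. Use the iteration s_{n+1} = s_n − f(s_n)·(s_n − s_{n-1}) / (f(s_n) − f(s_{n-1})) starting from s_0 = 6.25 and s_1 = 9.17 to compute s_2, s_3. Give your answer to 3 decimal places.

7.995, 8.187

f(6.25) = 15.56250, f(9.17) = -10.48390
s_2 = 9.17000 − (-10.48390)·(9.17000 − 6.25000) / (-10.48390 − 15.56250) = 9.17000 − (-30.61299)/(-26.04640) = 7.99467
f(7.99467) = 2.05056
s_3 = 7.99467 − 2.05056·(7.99467 − 9.17000) / (2.05056 − (-10.48390)) = 7.99467 − (-2.41007)/(12.53446) = 8.18695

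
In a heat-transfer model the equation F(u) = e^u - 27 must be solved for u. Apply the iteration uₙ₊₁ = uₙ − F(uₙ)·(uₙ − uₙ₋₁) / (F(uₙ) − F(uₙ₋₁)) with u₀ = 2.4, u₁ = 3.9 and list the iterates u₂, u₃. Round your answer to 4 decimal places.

F(2.4) = -15.976824, F(3.9) = 22.402449
u₂ = 3.900000 − 22.402449·(3.900000 − 2.400000) / (22.402449 − (-15.976824)) = 3.900000 − (33.603674)/(38.379273) = 3.024432
F(3.024432) = -6.417695
u₃ = 3.024432 − (-6.417695)·(3.024432 − 3.900000) / (-6.417695 − 22.402449) = 3.024432 − (5.619130)/(-28.820144) = 3.219404

3.0244, 3.2194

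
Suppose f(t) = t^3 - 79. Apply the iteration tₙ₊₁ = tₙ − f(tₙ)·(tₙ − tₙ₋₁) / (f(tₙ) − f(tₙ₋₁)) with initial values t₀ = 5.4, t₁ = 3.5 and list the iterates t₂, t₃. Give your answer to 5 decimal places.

f(5.4) = 78.4640000, f(3.5) = -36.1250000
t₂ = 3.5000000 − (-36.1250000)·(3.5000000 − 5.4000000) / (-36.1250000 − 78.4640000) = 3.5000000 − (68.6375000)/(-114.5890000) = 4.0989886
f(4.0989886) = -10.1299944
t₃ = 4.0989886 − (-10.1299944)·(4.0989886 − 3.5000000) / (-10.1299944 − (-36.1250000)) = 4.0989886 − (-6.0677507)/(25.9950056) = 4.3324084

4.09899, 4.33241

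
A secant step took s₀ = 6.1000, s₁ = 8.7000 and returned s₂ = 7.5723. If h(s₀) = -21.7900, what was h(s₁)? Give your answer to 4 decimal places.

The secant line through (6.1000, -21.7900) and (8.7000, h(s₁)) crosses zero at s₂ = 7.5723.
So (6.1000, -21.7900), (8.7000, h(s₁)), (7.5723, 0) are collinear:
h(s₁) = -21.7900 · (8.7000 − 7.5723) / (6.1000 − 7.5723) = -21.7900 · (1.127700)/(-1.472300) = 16.689929

16.6899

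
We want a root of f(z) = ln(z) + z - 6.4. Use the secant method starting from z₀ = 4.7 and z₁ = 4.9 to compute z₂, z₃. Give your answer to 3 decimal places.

4.826, 4.826

f(4.7) = -0.15244, f(4.9) = 0.08924
z₂ = 4.90000 − 0.08924·(4.90000 − 4.70000) / (0.08924 − (-0.15244)) = 4.90000 − (0.01785)/(0.24167) = 4.82615
f(4.82615) = 0.00020
z₃ = 4.82615 − 0.00020·(4.82615 − 4.90000) / (0.00020 − 0.08924) = 4.82615 − (-0.00001)/(-0.08903) = 4.82598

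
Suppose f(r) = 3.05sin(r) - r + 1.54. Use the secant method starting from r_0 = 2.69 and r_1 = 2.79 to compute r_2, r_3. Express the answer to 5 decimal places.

2.73756, 2.73795

f(2.69) = 0.1810172, f(2.79) = -0.1995999
r_2 = 2.7900000 − (-0.1995999)·(2.7900000 − 2.6900000) / (-0.1995999 − 0.1810172) = 2.7900000 − (-0.0199600)/(-0.3806171) = 2.7375589
f(2.7375589) = 0.0014892
r_3 = 2.7375589 − 0.0014892·(2.7375589 − 2.7900000) / (0.0014892 − (-0.1995999)) = 2.7375589 − (-0.0000781)/(0.2010892) = 2.7379472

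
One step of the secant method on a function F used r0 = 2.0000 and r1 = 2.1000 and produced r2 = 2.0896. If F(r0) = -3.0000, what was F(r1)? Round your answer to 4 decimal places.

The secant line through (2.0000, -3.0000) and (2.1000, F(r1)) crosses zero at r2 = 2.0896.
So (2.0000, -3.0000), (2.1000, F(r1)), (2.0896, 0) are collinear:
F(r1) = -3.0000 · (2.1000 − 2.0896) / (2.0000 − 2.0896) = -3.0000 · (0.010400)/(-0.089600) = 0.348214

0.3482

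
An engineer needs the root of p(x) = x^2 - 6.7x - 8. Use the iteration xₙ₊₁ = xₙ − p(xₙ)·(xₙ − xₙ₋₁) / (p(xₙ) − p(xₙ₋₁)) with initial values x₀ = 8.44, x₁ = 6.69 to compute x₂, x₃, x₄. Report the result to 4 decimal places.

7.6469, 7.7463, 7.7342

p(8.44) = 6.685600, p(6.69) = -8.066900
x₂ = 6.690000 − (-8.066900)·(6.690000 − 8.440000) / (-8.066900 − 6.685600) = 6.690000 − (14.117075)/(-14.752500) = 7.646928
p(7.646928) = -0.758913
x₃ = 7.646928 − (-0.758913)·(7.646928 − 6.690000) / (-0.758913 − (-8.066900)) = 7.646928 − (-0.726225)/(7.307987) = 7.746302
p(7.746302) = 0.104969
x₄ = 7.746302 − 0.104969·(7.746302 − 7.646928) / (0.104969 − (-0.758913)) = 7.746302 − (0.010431)/(0.863882) = 7.734227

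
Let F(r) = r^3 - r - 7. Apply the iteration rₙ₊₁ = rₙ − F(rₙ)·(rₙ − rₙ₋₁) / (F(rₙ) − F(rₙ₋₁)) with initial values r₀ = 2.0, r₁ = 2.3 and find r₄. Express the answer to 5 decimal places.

F(2.0) = -1.0000000, F(2.3) = 2.8670000
r₂ = 2.3000000 − 2.8670000·(2.3000000 − 2.0000000) / (2.8670000 − (-1.0000000)) = 2.3000000 − (0.8601000)/(3.8670000) = 2.0775795
F(2.0775795) = -0.1100469
r₃ = 2.0775795 − (-0.1100469)·(2.0775795 − 2.3000000) / (-0.1100469 − 2.8670000) = 2.0775795 − (0.0244767)/(-2.9770469) = 2.0858013
F(2.0858013) = -0.0113827
r₄ = 2.0858013 − (-0.0113827)·(2.0858013 − 2.0775795) / (-0.0113827 − (-0.1100469)) = 2.0858013 − (-0.0000936)/(0.0986642) = 2.0867498

2.08675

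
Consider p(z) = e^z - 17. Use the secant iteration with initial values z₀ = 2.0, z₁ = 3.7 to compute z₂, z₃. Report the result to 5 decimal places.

p(2.0) = -9.6109439, p(3.7) = 23.4473044
z₂ = 3.7000000 − 23.4473044·(3.7000000 − 2.0000000) / (23.4473044 − (-9.6109439)) = 3.7000000 − (39.8604174)/(33.0582483) = 2.4942369
p(2.4942369) = -4.8875136
z₃ = 2.4942369 − (-4.8875136)·(2.4942369 − 3.7000000) / (-4.8875136 − 23.4473044) = 2.4942369 − (5.8931838)/(-28.3348180) = 2.7022207

2.49424, 2.70222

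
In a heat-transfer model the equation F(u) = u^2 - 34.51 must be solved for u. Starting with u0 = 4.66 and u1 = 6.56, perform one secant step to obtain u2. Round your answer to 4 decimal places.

F(4.66) = -12.794400, F(6.56) = 8.523600
u2 = 6.560000 − 8.523600·(6.560000 − 4.660000) / (8.523600 − (-12.794400)) = 6.560000 − (16.194840)/(21.318000) = 5.800321

5.8003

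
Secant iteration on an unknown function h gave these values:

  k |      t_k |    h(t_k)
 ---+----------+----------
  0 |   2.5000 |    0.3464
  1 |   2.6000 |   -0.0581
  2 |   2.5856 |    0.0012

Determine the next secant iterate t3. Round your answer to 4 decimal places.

t3 = 2.5856 − 0.0012·(2.5856 − 2.6000) / (0.0012 − (-0.0581))
   = 2.5856 − (-0.000017)/(0.059300) = 2.585891

2.5859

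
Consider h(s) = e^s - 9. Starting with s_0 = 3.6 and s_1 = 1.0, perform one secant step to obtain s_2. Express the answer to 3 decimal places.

h(3.6) = 27.59823, h(1.0) = -6.28172
s_2 = 1.00000 − (-6.28172)·(1.00000 − 3.60000) / (-6.28172 − 27.59823) = 1.00000 − (16.33247)/(-33.87995) = 1.48207

1.482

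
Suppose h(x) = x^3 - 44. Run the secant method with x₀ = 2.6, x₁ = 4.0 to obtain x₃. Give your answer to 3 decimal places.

3.514

h(2.6) = -26.42400, h(4.0) = 20.00000
x₂ = 4.00000 − 20.00000·(4.00000 − 2.60000) / (20.00000 − (-26.42400)) = 4.00000 − (28.00000)/(46.42400) = 3.39686
h(3.39686) = -4.80467
x₃ = 3.39686 − (-4.80467)·(3.39686 − 4.00000) / (-4.80467 − 20.00000) = 3.39686 − (2.89787)/(-24.80467) = 3.51369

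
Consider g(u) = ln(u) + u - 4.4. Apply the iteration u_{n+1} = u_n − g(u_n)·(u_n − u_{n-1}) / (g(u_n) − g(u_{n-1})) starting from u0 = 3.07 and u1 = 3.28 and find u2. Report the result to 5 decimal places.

3.22841

g(3.07) = -0.2083224, g(3.28) = 0.0678434
u2 = 3.2800000 − 0.0678434·(3.2800000 − 3.0700000) / (0.0678434 − (-0.2083224)) = 3.2800000 − (0.0142471)/(0.2761659) = 3.2284110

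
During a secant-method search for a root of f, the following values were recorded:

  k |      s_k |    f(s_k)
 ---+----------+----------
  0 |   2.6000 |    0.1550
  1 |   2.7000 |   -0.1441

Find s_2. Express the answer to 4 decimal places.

2.6518

s_2 = 2.7000 − (-0.1441)·(2.7000 − 2.6000) / (-0.1441 − 0.1550)
   = 2.7000 − (-0.014410)/(-0.299100) = 2.651822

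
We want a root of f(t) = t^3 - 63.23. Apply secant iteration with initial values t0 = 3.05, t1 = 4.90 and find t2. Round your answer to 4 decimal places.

3.7723

f(3.05) = -34.857375, f(4.90) = 54.419000
t2 = 4.900000 − 54.419000·(4.900000 − 3.050000) / (54.419000 − (-34.857375)) = 4.900000 − (100.675150)/(89.276375) = 3.772320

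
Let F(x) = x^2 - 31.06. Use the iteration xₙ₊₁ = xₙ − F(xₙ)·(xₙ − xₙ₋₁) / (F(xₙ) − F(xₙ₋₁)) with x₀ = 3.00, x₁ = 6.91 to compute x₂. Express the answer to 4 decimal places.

5.2260

F(3.00) = -22.060000, F(6.91) = 16.688100
x₂ = 6.910000 − 16.688100·(6.910000 − 3.000000) / (16.688100 − (-22.060000)) = 6.910000 − (65.250471)/(38.748100) = 5.226034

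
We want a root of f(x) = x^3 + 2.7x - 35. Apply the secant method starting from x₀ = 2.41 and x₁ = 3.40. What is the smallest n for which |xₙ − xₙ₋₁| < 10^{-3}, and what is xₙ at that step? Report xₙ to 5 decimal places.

n = 5, xₙ = 2.99663

f(2.41) = -14.4954790, f(3.40) = 13.4840000
x₂ = 3.4000000 − 13.4840000·(0.9900000)/(27.9794790) = 2.9228946;  |Δ| = 0.4771054
f(2.9228946) = -2.1369811
x₃ = 2.9228946 − (-2.1369811)·(-0.4771054)/(-15.6209811) = 2.9881636;  |Δ| = 0.0652690
f(2.9881636) = -0.2502825
x₄ = 2.9881636 − (-0.2502825)·(0.0652690)/(1.8866986) = 2.9968219;  |Δ| = 0.0086583
f(2.9968219) = 0.0057018
x₅ = 2.9968219 − 0.0057018·(0.0086583)/(0.2559843) = 2.9966291;  |Δ| = 0.0001929
|x₅ − x₄| = 0.0001929 < 10^{-3}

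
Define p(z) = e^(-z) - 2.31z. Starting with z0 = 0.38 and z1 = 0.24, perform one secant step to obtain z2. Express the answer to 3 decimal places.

0.316

p(0.38) = -0.19394, p(0.24) = 0.23223
z2 = 0.24000 − 0.23223·(0.24000 − 0.38000) / (0.23223 − (-0.19394)) = 0.24000 − (-0.03251)/(0.42617) = 0.31629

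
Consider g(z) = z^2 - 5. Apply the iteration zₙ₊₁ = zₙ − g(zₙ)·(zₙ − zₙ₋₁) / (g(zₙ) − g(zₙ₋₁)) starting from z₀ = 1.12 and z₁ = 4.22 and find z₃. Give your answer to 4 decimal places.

2.0999

g(1.12) = -3.745600, g(4.22) = 12.808400
z₂ = 4.220000 − 12.808400·(4.220000 − 1.120000) / (12.808400 − (-3.745600)) = 4.220000 − (39.706040)/(16.554000) = 1.821423
g(1.821423) = -1.682417
z₃ = 1.821423 − (-1.682417)·(1.821423 − 4.220000) / (-1.682417 − 12.808400) = 1.821423 − (4.035407)/(-14.490817) = 2.099904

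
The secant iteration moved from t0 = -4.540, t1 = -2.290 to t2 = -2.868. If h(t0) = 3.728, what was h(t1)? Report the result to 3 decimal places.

-1.289

The secant line through (-4.540, 3.728) and (-2.290, h(t1)) crosses zero at t2 = -2.868.
So (-4.540, 3.728), (-2.290, h(t1)), (-2.868, 0) are collinear:
h(t1) = 3.728 · (-2.290 − (-2.868)) / (-4.540 − (-2.868)) = 3.728 · (0.57800)/(-1.67200) = -1.28875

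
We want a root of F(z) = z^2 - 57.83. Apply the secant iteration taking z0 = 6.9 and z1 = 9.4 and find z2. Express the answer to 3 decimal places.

7.527

F(6.9) = -10.22000, F(9.4) = 30.53000
z2 = 9.40000 − 30.53000·(9.40000 − 6.90000) / (30.53000 − (-10.22000)) = 9.40000 − (76.32500)/(40.75000) = 7.52699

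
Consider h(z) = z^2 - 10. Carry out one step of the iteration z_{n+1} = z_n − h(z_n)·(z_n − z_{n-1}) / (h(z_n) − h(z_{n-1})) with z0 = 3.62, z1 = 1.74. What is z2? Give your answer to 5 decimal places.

h(3.62) = 3.1044000, h(1.74) = -6.9724000
z2 = 1.7400000 − (-6.9724000)·(1.7400000 − 3.6200000) / (-6.9724000 − 3.1044000) = 1.7400000 − (13.1081120)/(-10.0768000) = 3.0408209

3.04082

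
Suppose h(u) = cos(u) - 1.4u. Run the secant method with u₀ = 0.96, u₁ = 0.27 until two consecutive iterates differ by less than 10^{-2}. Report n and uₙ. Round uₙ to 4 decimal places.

n = 4, uₙ = 0.5925

h(0.96) = -0.770480, h(0.27) = 0.585771
u₂ = 0.270000 − 0.585771·(-0.690000)/(1.356251) = 0.568014;  |Δ| = 0.298014
h(0.568014) = 0.047751
u₃ = 0.568014 − 0.047751·(0.298014)/(-0.538020) = 0.594464;  |Δ| = 0.026450
h(0.594464) = -0.003801
u₄ = 0.594464 − (-0.003801)·(0.026450)/(-0.051552) = 0.592514;  |Δ| = 0.001950
|u₄ − u₃| = 0.001950 < 10^{-2}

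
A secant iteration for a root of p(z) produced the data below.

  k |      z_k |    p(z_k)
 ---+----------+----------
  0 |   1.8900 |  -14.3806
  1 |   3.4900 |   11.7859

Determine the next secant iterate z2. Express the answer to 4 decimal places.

z2 = 3.4900 − 11.7859·(3.4900 − 1.8900) / (11.7859 − (-14.3806))
   = 3.4900 − (18.857440)/(26.166500) = 2.769329

2.7693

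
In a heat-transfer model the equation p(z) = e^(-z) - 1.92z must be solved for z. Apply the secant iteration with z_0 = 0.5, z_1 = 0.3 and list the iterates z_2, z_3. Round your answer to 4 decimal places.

0.3636, 0.3625

p(0.5) = -0.353469, p(0.3) = 0.164818
z_2 = 0.300000 − 0.164818·(0.300000 − 0.500000) / (0.164818 − (-0.353469)) = 0.300000 − (-0.032964)/(0.518288) = 0.363601
p(0.363601) = -0.002946
z_3 = 0.363601 − (-0.002946)·(0.363601 − 0.300000) / (-0.002946 − 0.164818) = 0.363601 − (-0.000187)/(-0.167764) = 0.362484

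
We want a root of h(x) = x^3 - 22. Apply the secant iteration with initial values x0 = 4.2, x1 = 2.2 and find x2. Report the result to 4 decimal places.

2.5579

h(4.2) = 52.088000, h(2.2) = -11.352000
x2 = 2.200000 − (-11.352000)·(2.200000 − 4.200000) / (-11.352000 − 52.088000) = 2.200000 − (22.704000)/(-63.440000) = 2.557881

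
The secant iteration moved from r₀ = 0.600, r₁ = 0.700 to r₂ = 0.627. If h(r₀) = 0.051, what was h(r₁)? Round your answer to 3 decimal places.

The secant line through (0.600, 0.051) and (0.700, h(r₁)) crosses zero at r₂ = 0.627.
So (0.600, 0.051), (0.700, h(r₁)), (0.627, 0) are collinear:
h(r₁) = 0.051 · (0.700 − 0.627) / (0.600 − 0.627) = 0.051 · (0.07300)/(-0.02700) = -0.13789

-0.138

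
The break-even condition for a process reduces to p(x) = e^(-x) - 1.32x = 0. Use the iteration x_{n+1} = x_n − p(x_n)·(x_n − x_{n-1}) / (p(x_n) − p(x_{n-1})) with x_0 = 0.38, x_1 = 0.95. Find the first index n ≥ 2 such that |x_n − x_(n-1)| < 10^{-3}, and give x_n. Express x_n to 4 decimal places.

n = 4, x_n = 0.4724

p(0.38) = 0.182261, p(0.95) = -0.867259
x_2 = 0.950000 − (-0.867259)·(0.570000)/(-1.049520) = 0.478987;  |Δ| = 0.471013
p(0.478987) = -0.012853
x_3 = 0.478987 − (-0.012853)·(-0.471013)/(0.854406) = 0.471902;  |Δ| = 0.007085
p(0.471902) = 0.000904
x_4 = 0.471902 − 0.000904·(-0.007085)/(0.013757) = 0.472368;  |Δ| = 0.000466
|x_4 − x_3| = 0.000466 < 10^{-3}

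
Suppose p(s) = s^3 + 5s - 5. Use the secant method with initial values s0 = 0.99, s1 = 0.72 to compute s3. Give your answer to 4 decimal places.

0.8692

p(0.99) = 0.920299, p(0.72) = -1.026752
s2 = 0.720000 − (-1.026752)·(0.720000 − 0.990000) / (-1.026752 − 0.920299) = 0.720000 − (0.277223)/(-1.947051) = 0.862381
p(0.862381) = -0.046742
s3 = 0.862381 − (-0.046742)·(0.862381 − 0.720000) / (-0.046742 − (-1.026752)) = 0.862381 − (-0.006655)/(0.980010) = 0.869172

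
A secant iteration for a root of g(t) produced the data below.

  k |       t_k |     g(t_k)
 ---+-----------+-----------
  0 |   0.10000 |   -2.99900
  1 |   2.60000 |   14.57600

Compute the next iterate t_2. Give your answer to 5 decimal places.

0.52660

t_2 = 2.60000 − 14.57600·(2.60000 − 0.10000) / (14.57600 − (-2.99900))
   = 2.60000 − (36.4400000)/(17.5750000) = 0.5266003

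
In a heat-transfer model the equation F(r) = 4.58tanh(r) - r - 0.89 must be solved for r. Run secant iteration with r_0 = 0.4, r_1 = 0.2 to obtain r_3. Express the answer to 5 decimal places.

0.25559

F(0.4) = 0.4501662, F(0.2) = -0.1860210
r_2 = 0.2000000 − (-0.1860210)·(0.2000000 − 0.4000000) / (-0.1860210 − 0.4501662) = 0.2000000 − (0.0372042)/(-0.6361873) = 0.2584800
F(0.2584800) = 0.0096795
r_3 = 0.2584800 − 0.0096795·(0.2584800 − 0.2000000) / (0.0096795 − (-0.1860210)) = 0.2584800 − (0.0005661)/(0.1957005) = 0.2555875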